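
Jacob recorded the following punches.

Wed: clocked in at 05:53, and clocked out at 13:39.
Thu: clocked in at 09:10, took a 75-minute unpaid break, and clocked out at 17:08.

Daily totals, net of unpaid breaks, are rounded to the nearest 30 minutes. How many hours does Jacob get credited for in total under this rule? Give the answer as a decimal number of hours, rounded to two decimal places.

Wed: 05:53–13:39 = 7 h 46 min → rounds to 8 h 0 min
Thu: 09:10–17:08 = 7 h 58 min − 75 min = 6 h 43 min → rounds to 6 h 30 min
Total credited: 14 h 30 min.

14.50 hours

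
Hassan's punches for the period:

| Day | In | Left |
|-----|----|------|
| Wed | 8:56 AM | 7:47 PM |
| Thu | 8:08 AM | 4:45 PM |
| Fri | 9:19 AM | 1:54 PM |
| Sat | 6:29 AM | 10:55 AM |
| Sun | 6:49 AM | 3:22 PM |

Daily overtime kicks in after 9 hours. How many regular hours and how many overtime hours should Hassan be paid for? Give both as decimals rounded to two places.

Wed: 8:56 AM–7:47 PM = 10 h 51 min
Thu: 8:08 AM–4:45 PM = 8 h 37 min
Fri: 9:19 AM–1:54 PM = 4 h 35 min
Sat: 6:29 AM–10:55 AM = 4 h 26 min
Sun: 6:49 AM–3:22 PM = 8 h 33 min
Wed reg 9 h 0 min / OT 1 h 51 min; Thu reg 8 h 37 min / OT 0 h 0 min; Fri reg 4 h 35 min / OT 0 h 0 min; Sat reg 4 h 26 min / OT 0 h 0 min; Sun reg 8 h 33 min / OT 0 h 0 min.
Totals: regular 35 h 11 min, overtime 1 h 51 min.

Regular 35.18 hours, overtime 1.85 hours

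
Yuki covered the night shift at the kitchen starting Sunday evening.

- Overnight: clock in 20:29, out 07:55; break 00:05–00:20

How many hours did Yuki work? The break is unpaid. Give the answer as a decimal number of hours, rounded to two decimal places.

Overnight: 20:29 → midnight = 3 h 31 min; midnight → 07:55 = 7 h 55 min; span 11 h 26 min; less 15 min break → 11 h 11 min

11.18 hours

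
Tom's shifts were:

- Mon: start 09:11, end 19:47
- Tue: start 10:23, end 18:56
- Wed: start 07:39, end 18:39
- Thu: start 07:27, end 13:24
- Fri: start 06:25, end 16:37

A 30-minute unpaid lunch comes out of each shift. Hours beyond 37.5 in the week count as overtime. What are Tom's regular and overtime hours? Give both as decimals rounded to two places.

Mon: 09:11–19:47 = 10 h 36 min; less 30 min break → 10 h 6 min
Tue: 10:23–18:56 = 8 h 33 min; less 30 min break → 8 h 3 min
Wed: 07:39–18:39 = 11 h 0 min; less 30 min break → 10 h 30 min
Thu: 07:27–13:24 = 5 h 57 min; less 30 min break → 5 h 27 min
Fri: 06:25–16:37 = 10 h 12 min; less 30 min break → 9 h 42 min
Total worked: 43 h 48 min = 43.80 h.
Threshold 37.5 h → overtime 6 h 18 min, regular 37 h 30 min.

Regular 37.50 hours, overtime 6.30 hours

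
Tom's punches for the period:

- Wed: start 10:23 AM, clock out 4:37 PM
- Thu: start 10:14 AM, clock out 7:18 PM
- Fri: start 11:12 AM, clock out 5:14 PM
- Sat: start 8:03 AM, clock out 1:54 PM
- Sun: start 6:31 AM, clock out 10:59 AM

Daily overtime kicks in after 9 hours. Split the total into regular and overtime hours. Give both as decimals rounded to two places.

Regular 31.58 hours, overtime 0.07 hours

Wed: 10:23 AM–4:37 PM = 6 h 14 min
Thu: 10:14 AM–7:18 PM = 9 h 4 min
Fri: 11:12 AM–5:14 PM = 6 h 2 min
Sat: 8:03 AM–1:54 PM = 5 h 51 min
Sun: 6:31 AM–10:59 AM = 4 h 28 min
Wed reg 6 h 14 min / OT 0 h 0 min; Thu reg 9 h 0 min / OT 0 h 4 min; Fri reg 6 h 2 min / OT 0 h 0 min; Sat reg 5 h 51 min / OT 0 h 0 min; Sun reg 4 h 28 min / OT 0 h 0 min.
Totals: regular 31 h 35 min, overtime 0 h 4 min.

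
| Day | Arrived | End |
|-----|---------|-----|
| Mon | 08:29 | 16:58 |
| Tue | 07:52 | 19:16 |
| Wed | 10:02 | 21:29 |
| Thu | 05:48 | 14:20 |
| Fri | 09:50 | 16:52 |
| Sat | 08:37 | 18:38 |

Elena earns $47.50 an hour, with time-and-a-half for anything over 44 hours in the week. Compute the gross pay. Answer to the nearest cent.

$3010.31

Mon: 08:29–16:58 = 8 h 29 min
Tue: 07:52–19:16 = 11 h 24 min
Wed: 10:02–21:29 = 11 h 27 min
Thu: 05:48–14:20 = 8 h 32 min
Fri: 09:50–16:52 = 7 h 2 min
Sat: 08:37–18:38 = 10 h 1 min
Total worked: 56 h 55 min = 3415 min.
Regular 44 h 0 min = 2640 min at $47.50/h; overtime 12 h 55 min = 775 min at $71.25/h.
Pay = (2640 × $47.50 + 775 × $71.25) ÷ 60 = $3010.31.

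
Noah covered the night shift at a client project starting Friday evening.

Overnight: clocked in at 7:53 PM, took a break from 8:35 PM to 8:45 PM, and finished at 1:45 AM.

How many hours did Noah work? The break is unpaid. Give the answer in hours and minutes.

5 h 42 min

Overnight: 7:53 PM → midnight = 4 h 7 min; midnight → 1:45 AM = 1 h 45 min; span 5 h 52 min; less 10 min break → 5 h 42 min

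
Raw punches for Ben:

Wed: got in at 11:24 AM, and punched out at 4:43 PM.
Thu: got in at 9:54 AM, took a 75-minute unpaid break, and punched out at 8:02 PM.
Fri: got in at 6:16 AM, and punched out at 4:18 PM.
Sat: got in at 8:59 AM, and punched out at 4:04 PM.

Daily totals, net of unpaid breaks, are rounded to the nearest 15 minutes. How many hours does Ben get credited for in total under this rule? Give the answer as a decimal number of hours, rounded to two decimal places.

31.25 hours

Wed: 11:24 AM–4:43 PM = 5 h 19 min → rounds to 5 h 15 min
Thu: 9:54 AM–8:02 PM = 10 h 8 min − 75 min = 8 h 53 min → rounds to 9 h 0 min
Fri: 6:16 AM–4:18 PM = 10 h 2 min → rounds to 10 h 0 min
Sat: 8:59 AM–4:04 PM = 7 h 5 min → rounds to 7 h 0 min
Total credited: 31 h 15 min.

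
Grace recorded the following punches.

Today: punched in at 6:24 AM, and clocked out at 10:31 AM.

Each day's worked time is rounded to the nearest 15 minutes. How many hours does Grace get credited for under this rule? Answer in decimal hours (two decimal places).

4.00 hours

Today: 6:24 AM–10:31 AM = 4 h 7 min → rounds to 4 h 0 min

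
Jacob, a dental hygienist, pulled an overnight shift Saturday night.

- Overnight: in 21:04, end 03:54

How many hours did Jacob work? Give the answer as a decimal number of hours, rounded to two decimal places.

6.83 hours

Overnight: 21:04 → midnight = 2 h 56 min; midnight → 03:54 = 3 h 54 min; span 6 h 50 min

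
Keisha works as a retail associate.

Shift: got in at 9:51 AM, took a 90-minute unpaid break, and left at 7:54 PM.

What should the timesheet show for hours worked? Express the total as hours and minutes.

Shift: 9:51 AM–7:54 PM = 10 h 3 min; less 90 min break → 8 h 33 min

8 h 33 min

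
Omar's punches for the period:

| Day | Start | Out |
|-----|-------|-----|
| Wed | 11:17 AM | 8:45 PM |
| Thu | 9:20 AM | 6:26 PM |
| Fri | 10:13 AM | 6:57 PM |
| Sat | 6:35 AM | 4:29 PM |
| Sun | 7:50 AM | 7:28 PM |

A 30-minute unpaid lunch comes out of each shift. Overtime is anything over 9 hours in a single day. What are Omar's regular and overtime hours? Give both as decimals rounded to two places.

Wed: 11:17 AM–8:45 PM = 9 h 28 min; less 30 min break → 8 h 58 min
Thu: 9:20 AM–6:26 PM = 9 h 6 min; less 30 min break → 8 h 36 min
Fri: 10:13 AM–6:57 PM = 8 h 44 min; less 30 min break → 8 h 14 min
Sat: 6:35 AM–4:29 PM = 9 h 54 min; less 30 min break → 9 h 24 min
Sun: 7:50 AM–7:28 PM = 11 h 38 min; less 30 min break → 11 h 8 min
Wed reg 8 h 58 min / OT 0 h 0 min; Thu reg 8 h 36 min / OT 0 h 0 min; Fri reg 8 h 14 min / OT 0 h 0 min; Sat reg 9 h 0 min / OT 0 h 24 min; Sun reg 9 h 0 min / OT 2 h 8 min.
Totals: regular 43 h 48 min, overtime 2 h 32 min.

Regular 43.80 hours, overtime 2.53 hours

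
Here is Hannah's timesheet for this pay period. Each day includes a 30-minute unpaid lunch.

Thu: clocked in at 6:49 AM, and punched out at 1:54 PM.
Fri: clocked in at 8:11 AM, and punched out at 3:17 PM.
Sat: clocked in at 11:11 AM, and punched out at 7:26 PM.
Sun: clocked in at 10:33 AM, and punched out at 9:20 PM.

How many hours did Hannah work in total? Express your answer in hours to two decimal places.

Thu: 6:49 AM–1:54 PM = 7 h 5 min; less 30 min break → 6 h 35 min
Fri: 8:11 AM–3:17 PM = 7 h 6 min; less 30 min break → 6 h 36 min
Sat: 11:11 AM–7:26 PM = 8 h 15 min; less 30 min break → 7 h 45 min
Sun: 10:33 AM–9:20 PM = 10 h 47 min; less 30 min break → 10 h 17 min
Total: 6 h 35 min + 6 h 36 min + 7 h 45 min + 10 h 17 min = 31 h 13 min.

31.22 hours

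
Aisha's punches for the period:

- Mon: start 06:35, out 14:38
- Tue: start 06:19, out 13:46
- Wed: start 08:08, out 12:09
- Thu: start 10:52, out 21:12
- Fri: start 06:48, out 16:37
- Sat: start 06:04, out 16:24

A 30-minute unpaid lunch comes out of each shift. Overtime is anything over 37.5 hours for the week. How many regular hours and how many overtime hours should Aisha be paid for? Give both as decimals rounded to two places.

Regular 37.50 hours, overtime 9.50 hours

Mon: 06:35–14:38 = 8 h 3 min; less 30 min break → 7 h 33 min
Tue: 06:19–13:46 = 7 h 27 min; less 30 min break → 6 h 57 min
Wed: 08:08–12:09 = 4 h 1 min; less 30 min break → 3 h 31 min
Thu: 10:52–21:12 = 10 h 20 min; less 30 min break → 9 h 50 min
Fri: 06:48–16:37 = 9 h 49 min; less 30 min break → 9 h 19 min
Sat: 06:04–16:24 = 10 h 20 min; less 30 min break → 9 h 50 min
Total worked: 47 h 0 min = 47.00 h.
Threshold 37.5 h → overtime 9 h 30 min, regular 37 h 30 min.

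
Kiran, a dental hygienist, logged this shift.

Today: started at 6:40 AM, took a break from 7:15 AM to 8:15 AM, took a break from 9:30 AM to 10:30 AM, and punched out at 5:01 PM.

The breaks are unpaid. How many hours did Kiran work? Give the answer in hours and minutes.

Today: 6:40 AM–5:01 PM = 10 h 21 min; less 120 min break → 8 h 21 min

8 h 21 min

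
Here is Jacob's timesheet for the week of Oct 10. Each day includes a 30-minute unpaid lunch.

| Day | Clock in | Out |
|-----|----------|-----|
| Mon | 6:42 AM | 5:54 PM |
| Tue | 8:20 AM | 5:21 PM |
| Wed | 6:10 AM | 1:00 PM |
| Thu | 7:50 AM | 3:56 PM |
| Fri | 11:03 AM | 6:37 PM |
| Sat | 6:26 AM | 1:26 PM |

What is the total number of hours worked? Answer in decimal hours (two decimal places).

46.72 hours

Mon: 6:42 AM–5:54 PM = 11 h 12 min; less 30 min break → 10 h 42 min
Tue: 8:20 AM–5:21 PM = 9 h 1 min; less 30 min break → 8 h 31 min
Wed: 6:10 AM–1:00 PM = 6 h 50 min; less 30 min break → 6 h 20 min
Thu: 7:50 AM–3:56 PM = 8 h 6 min; less 30 min break → 7 h 36 min
Fri: 11:03 AM–6:37 PM = 7 h 34 min; less 30 min break → 7 h 4 min
Sat: 6:26 AM–1:26 PM = 7 h 0 min; less 30 min break → 6 h 30 min
Total: 10 h 42 min + 8 h 31 min + 6 h 20 min + 7 h 36 min + 7 h 4 min + 6 h 30 min = 46 h 43 min.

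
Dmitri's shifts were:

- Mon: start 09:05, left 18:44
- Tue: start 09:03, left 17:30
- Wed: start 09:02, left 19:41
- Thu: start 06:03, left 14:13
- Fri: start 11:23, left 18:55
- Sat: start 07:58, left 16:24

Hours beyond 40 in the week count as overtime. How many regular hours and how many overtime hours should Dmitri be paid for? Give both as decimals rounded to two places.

Mon: 09:05–18:44 = 9 h 39 min
Tue: 09:03–17:30 = 8 h 27 min
Wed: 09:02–19:41 = 10 h 39 min
Thu: 06:03–14:13 = 8 h 10 min
Fri: 11:23–18:55 = 7 h 32 min
Sat: 07:58–16:24 = 8 h 26 min
Total worked: 52 h 53 min = 52.88 h.
Threshold 40 h → overtime 12 h 53 min, regular 40 h 0 min.

Regular 40.00 hours, overtime 12.88 hours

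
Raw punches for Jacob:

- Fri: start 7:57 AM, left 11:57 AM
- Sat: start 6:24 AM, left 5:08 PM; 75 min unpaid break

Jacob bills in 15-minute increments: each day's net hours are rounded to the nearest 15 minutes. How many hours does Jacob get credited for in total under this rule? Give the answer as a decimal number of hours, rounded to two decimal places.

13.50 hours

Fri: 7:57 AM–11:57 AM = 4 h 0 min → rounds to 4 h 0 min
Sat: 6:24 AM–5:08 PM = 10 h 44 min − 75 min = 9 h 29 min → rounds to 9 h 30 min
Total credited: 13 h 30 min.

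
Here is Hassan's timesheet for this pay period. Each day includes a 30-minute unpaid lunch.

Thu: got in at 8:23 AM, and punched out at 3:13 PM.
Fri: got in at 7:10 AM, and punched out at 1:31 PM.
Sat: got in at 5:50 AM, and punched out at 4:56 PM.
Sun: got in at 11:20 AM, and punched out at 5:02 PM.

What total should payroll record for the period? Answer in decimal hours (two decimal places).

Thu: 8:23 AM–3:13 PM = 6 h 50 min; less 30 min break → 6 h 20 min
Fri: 7:10 AM–1:31 PM = 6 h 21 min; less 30 min break → 5 h 51 min
Sat: 5:50 AM–4:56 PM = 11 h 6 min; less 30 min break → 10 h 36 min
Sun: 11:20 AM–5:02 PM = 5 h 42 min; less 30 min break → 5 h 12 min
Total: 6 h 20 min + 5 h 51 min + 10 h 36 min + 5 h 12 min = 27 h 59 min.

27.98 hours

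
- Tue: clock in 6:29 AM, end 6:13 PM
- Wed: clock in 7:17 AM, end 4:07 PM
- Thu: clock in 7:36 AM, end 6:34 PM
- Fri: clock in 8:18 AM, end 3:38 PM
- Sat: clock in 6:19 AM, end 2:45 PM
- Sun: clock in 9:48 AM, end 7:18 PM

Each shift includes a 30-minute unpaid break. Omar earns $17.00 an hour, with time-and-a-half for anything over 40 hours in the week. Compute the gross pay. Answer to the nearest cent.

Tue: 6:29 AM–6:13 PM = 11 h 44 min; less 30 min break → 11 h 14 min
Wed: 7:17 AM–4:07 PM = 8 h 50 min; less 30 min break → 8 h 20 min
Thu: 7:36 AM–6:34 PM = 10 h 58 min; less 30 min break → 10 h 28 min
Fri: 8:18 AM–3:38 PM = 7 h 20 min; less 30 min break → 6 h 50 min
Sat: 6:19 AM–2:45 PM = 8 h 26 min; less 30 min break → 7 h 56 min
Sun: 9:48 AM–7:18 PM = 9 h 30 min; less 30 min break → 9 h 0 min
Total worked: 53 h 48 min = 3228 min.
Regular 40 h 0 min = 2400 min at $17.00/h; overtime 13 h 48 min = 828 min at $25.50/h.
Pay = (2400 × $17.00 + 828 × $25.50) ÷ 60 = $1031.90.

$1031.90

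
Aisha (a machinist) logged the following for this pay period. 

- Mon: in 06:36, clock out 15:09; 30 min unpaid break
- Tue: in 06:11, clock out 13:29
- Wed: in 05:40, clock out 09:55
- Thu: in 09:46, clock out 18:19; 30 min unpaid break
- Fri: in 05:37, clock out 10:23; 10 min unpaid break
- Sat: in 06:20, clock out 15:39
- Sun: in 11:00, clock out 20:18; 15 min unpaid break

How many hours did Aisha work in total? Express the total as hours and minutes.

50 h 37 min

Mon: 06:36–15:09 = 8 h 33 min; less 30 min break → 8 h 3 min
Tue: 06:11–13:29 = 7 h 18 min
Wed: 05:40–09:55 = 4 h 15 min
Thu: 09:46–18:19 = 8 h 33 min; less 30 min break → 8 h 3 min
Fri: 05:37–10:23 = 4 h 46 min; less 10 min break → 4 h 36 min
Sat: 06:20–15:39 = 9 h 19 min
Sun: 11:00–20:18 = 9 h 18 min; less 15 min break → 9 h 3 min
Total: 8 h 3 min + 7 h 18 min + 4 h 15 min + 8 h 3 min + 4 h 36 min + 9 h 19 min + 9 h 3 min = 50 h 37 min.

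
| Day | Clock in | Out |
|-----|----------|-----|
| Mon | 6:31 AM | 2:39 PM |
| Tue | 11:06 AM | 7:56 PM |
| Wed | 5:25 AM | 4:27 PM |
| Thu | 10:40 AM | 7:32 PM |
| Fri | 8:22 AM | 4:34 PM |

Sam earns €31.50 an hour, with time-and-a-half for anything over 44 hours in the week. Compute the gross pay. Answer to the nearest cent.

Mon: 6:31 AM–2:39 PM = 8 h 8 min
Tue: 11:06 AM–7:56 PM = 8 h 50 min
Wed: 5:25 AM–4:27 PM = 11 h 2 min
Thu: 10:40 AM–7:32 PM = 8 h 52 min
Fri: 8:22 AM–4:34 PM = 8 h 12 min
Total worked: 45 h 4 min = 2704 min.
Regular 44 h 0 min = 2640 min at €31.50/h; overtime 1 h 4 min = 64 min at €47.25/h.
Pay = (2640 × €31.50 + 64 × €47.25) ÷ 60 = €1436.40.

€1436.40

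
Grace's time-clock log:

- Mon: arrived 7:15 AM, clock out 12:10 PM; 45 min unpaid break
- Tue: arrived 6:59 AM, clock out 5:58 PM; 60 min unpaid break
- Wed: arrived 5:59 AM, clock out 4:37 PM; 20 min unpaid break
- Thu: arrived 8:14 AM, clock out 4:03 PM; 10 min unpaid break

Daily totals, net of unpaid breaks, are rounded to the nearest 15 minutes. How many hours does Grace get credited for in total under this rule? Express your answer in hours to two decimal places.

Mon: 7:15 AM–12:10 PM = 4 h 55 min − 45 min = 4 h 10 min → rounds to 4 h 15 min
Tue: 6:59 AM–5:58 PM = 10 h 59 min − 60 min = 9 h 59 min → rounds to 10 h 0 min
Wed: 5:59 AM–4:37 PM = 10 h 38 min − 20 min = 10 h 18 min → rounds to 10 h 15 min
Thu: 8:14 AM–4:03 PM = 7 h 49 min − 10 min = 7 h 39 min → rounds to 7 h 45 min
Total credited: 32 h 15 min.

32.25 hours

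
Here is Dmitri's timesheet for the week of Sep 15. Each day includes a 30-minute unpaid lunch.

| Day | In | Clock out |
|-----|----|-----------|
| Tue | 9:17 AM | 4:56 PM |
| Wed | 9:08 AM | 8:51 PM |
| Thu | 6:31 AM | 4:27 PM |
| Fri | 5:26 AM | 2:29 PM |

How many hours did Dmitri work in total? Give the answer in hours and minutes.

Tue: 9:17 AM–4:56 PM = 7 h 39 min; less 30 min break → 7 h 9 min
Wed: 9:08 AM–8:51 PM = 11 h 43 min; less 30 min break → 11 h 13 min
Thu: 6:31 AM–4:27 PM = 9 h 56 min; less 30 min break → 9 h 26 min
Fri: 5:26 AM–2:29 PM = 9 h 3 min; less 30 min break → 8 h 33 min
Total: 7 h 9 min + 11 h 13 min + 9 h 26 min + 8 h 33 min = 36 h 21 min.

36 h 21 min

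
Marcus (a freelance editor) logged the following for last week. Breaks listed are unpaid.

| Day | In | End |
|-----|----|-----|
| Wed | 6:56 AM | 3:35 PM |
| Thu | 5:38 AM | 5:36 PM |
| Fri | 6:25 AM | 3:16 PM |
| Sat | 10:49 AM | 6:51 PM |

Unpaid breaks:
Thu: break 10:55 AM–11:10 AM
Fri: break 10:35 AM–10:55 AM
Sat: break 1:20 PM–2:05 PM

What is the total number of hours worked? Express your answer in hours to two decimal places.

36.17 hours

Wed: 6:56 AM–3:35 PM = 8 h 39 min
Thu: 5:38 AM–5:36 PM = 11 h 58 min; less 15 min break → 11 h 43 min
Fri: 6:25 AM–3:16 PM = 8 h 51 min; less 20 min break → 8 h 31 min
Sat: 10:49 AM–6:51 PM = 8 h 2 min; less 45 min break → 7 h 17 min
Total: 8 h 39 min + 11 h 43 min + 8 h 31 min + 7 h 17 min = 36 h 10 min.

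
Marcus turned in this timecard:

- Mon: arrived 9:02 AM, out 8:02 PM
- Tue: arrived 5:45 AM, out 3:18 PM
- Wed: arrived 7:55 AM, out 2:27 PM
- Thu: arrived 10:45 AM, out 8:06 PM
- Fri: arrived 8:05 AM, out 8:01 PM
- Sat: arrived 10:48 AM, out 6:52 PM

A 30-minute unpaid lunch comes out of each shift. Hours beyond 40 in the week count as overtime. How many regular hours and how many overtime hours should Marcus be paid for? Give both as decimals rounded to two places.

Mon: 9:02 AM–8:02 PM = 11 h 0 min; less 30 min break → 10 h 30 min
Tue: 5:45 AM–3:18 PM = 9 h 33 min; less 30 min break → 9 h 3 min
Wed: 7:55 AM–2:27 PM = 6 h 32 min; less 30 min break → 6 h 2 min
Thu: 10:45 AM–8:06 PM = 9 h 21 min; less 30 min break → 8 h 51 min
Fri: 8:05 AM–8:01 PM = 11 h 56 min; less 30 min break → 11 h 26 min
Sat: 10:48 AM–6:52 PM = 8 h 4 min; less 30 min break → 7 h 34 min
Total worked: 53 h 26 min = 53.43 h.
Threshold 40 h → overtime 13 h 26 min, regular 40 h 0 min.

Regular 40.00 hours, overtime 13.43 hours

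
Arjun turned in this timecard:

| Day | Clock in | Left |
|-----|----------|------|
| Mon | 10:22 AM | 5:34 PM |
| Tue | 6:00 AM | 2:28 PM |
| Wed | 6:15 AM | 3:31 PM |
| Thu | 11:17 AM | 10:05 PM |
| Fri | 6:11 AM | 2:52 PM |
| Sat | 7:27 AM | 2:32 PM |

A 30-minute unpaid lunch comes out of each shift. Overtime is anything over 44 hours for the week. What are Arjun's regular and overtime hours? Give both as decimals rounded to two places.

Regular 44.00 hours, overtime 4.50 hours

Mon: 10:22 AM–5:34 PM = 7 h 12 min; less 30 min break → 6 h 42 min
Tue: 6:00 AM–2:28 PM = 8 h 28 min; less 30 min break → 7 h 58 min
Wed: 6:15 AM–3:31 PM = 9 h 16 min; less 30 min break → 8 h 46 min
Thu: 11:17 AM–10:05 PM = 10 h 48 min; less 30 min break → 10 h 18 min
Fri: 6:11 AM–2:52 PM = 8 h 41 min; less 30 min break → 8 h 11 min
Sat: 7:27 AM–2:32 PM = 7 h 5 min; less 30 min break → 6 h 35 min
Total worked: 48 h 30 min = 48.50 h.
Threshold 44 h → overtime 4 h 30 min, regular 44 h 0 min.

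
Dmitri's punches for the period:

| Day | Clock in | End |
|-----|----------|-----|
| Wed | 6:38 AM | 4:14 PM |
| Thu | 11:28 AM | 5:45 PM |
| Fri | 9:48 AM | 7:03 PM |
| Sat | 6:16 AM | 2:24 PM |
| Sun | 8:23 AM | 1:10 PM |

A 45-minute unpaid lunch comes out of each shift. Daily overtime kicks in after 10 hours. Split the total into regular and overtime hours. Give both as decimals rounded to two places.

Regular 34.30 hours, overtime 0.00 hours

Wed: 6:38 AM–4:14 PM = 9 h 36 min; less 45 min break → 8 h 51 min
Thu: 11:28 AM–5:45 PM = 6 h 17 min; less 45 min break → 5 h 32 min
Fri: 9:48 AM–7:03 PM = 9 h 15 min; less 45 min break → 8 h 30 min
Sat: 6:16 AM–2:24 PM = 8 h 8 min; less 45 min break → 7 h 23 min
Sun: 8:23 AM–1:10 PM = 4 h 47 min; less 45 min break → 4 h 2 min
Wed reg 8 h 51 min / OT 0 h 0 min; Thu reg 5 h 32 min / OT 0 h 0 min; Fri reg 8 h 30 min / OT 0 h 0 min; Sat reg 7 h 23 min / OT 0 h 0 min; Sun reg 4 h 2 min / OT 0 h 0 min.
Totals: regular 34 h 18 min, overtime 0 h 0 min.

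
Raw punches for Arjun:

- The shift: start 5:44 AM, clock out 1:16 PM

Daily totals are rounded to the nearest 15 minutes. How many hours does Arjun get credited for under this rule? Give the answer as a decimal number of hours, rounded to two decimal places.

7.50 hours

The shift: 5:44 AM–1:16 PM = 7 h 32 min → rounds to 7 h 30 min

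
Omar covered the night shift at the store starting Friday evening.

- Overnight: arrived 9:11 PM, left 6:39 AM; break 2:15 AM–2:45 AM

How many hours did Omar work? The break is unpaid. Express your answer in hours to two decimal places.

8.97 hours

Overnight: 9:11 PM → midnight = 2 h 49 min; midnight → 6:39 AM = 6 h 39 min; span 9 h 28 min; less 30 min break → 8 h 58 min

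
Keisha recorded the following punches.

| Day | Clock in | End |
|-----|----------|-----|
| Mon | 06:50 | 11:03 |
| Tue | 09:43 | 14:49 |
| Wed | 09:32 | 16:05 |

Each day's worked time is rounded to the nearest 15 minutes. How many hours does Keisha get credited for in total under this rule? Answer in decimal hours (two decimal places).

15.75 hours

Mon: 06:50–11:03 = 4 h 13 min → rounds to 4 h 15 min
Tue: 09:43–14:49 = 5 h 6 min → rounds to 5 h 0 min
Wed: 09:32–16:05 = 6 h 33 min → rounds to 6 h 30 min
Total credited: 15 h 45 min.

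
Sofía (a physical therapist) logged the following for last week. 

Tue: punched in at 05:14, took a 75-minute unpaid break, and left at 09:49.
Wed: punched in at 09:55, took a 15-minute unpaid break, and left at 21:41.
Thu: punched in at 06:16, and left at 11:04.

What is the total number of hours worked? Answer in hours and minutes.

19 h 39 min

Tue: 05:14–09:49 = 4 h 35 min; less 75 min break → 3 h 20 min
Wed: 09:55–21:41 = 11 h 46 min; less 15 min break → 11 h 31 min
Thu: 06:16–11:04 = 4 h 48 min
Total: 3 h 20 min + 11 h 31 min + 4 h 48 min = 19 h 39 min.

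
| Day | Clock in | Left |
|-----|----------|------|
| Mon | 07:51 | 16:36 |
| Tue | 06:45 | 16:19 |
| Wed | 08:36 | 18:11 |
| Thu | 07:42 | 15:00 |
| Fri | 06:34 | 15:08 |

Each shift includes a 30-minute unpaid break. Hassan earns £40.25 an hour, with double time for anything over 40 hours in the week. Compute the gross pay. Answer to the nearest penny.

£1711.97

Mon: 07:51–16:36 = 8 h 45 min; less 30 min break → 8 h 15 min
Tue: 06:45–16:19 = 9 h 34 min; less 30 min break → 9 h 4 min
Wed: 08:36–18:11 = 9 h 35 min; less 30 min break → 9 h 5 min
Thu: 07:42–15:00 = 7 h 18 min; less 30 min break → 6 h 48 min
Fri: 06:34–15:08 = 8 h 34 min; less 30 min break → 8 h 4 min
Total worked: 41 h 16 min = 2476 min.
Regular 40 h 0 min = 2400 min at £40.25/h; overtime 1 h 16 min = 76 min at £80.50/h.
Pay = (2400 × £40.25 + 76 × £80.50) ÷ 60 = £1711.97.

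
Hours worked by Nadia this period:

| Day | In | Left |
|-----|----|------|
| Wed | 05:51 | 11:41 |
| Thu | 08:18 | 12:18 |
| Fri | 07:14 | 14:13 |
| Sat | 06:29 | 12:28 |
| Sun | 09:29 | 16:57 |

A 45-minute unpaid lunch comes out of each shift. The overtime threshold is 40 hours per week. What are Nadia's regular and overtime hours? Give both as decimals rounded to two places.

Regular 26.52 hours, overtime 0.00 hours

Wed: 05:51–11:41 = 5 h 50 min; less 45 min break → 5 h 5 min
Thu: 08:18–12:18 = 4 h 0 min; less 45 min break → 3 h 15 min
Fri: 07:14–14:13 = 6 h 59 min; less 45 min break → 6 h 14 min
Sat: 06:29–12:28 = 5 h 59 min; less 45 min break → 5 h 14 min
Sun: 09:29–16:57 = 7 h 28 min; less 45 min break → 6 h 43 min
Total worked: 26 h 31 min = 26.52 h.
Threshold 40 h → overtime 0 h 0 min, regular 26 h 31 min.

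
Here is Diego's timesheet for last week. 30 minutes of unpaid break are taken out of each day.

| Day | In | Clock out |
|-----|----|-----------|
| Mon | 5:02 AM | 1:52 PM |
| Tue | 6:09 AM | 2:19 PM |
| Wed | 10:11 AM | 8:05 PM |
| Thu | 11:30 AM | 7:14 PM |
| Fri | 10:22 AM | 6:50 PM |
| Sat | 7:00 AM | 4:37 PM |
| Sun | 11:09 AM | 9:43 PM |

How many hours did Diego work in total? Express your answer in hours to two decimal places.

59.78 hours

Mon: 5:02 AM–1:52 PM = 8 h 50 min; less 30 min break → 8 h 20 min
Tue: 6:09 AM–2:19 PM = 8 h 10 min; less 30 min break → 7 h 40 min
Wed: 10:11 AM–8:05 PM = 9 h 54 min; less 30 min break → 9 h 24 min
Thu: 11:30 AM–7:14 PM = 7 h 44 min; less 30 min break → 7 h 14 min
Fri: 10:22 AM–6:50 PM = 8 h 28 min; less 30 min break → 7 h 58 min
Sat: 7:00 AM–4:37 PM = 9 h 37 min; less 30 min break → 9 h 7 min
Sun: 11:09 AM–9:43 PM = 10 h 34 min; less 30 min break → 10 h 4 min
Total: 8 h 20 min + 7 h 40 min + 9 h 24 min + 7 h 14 min + 7 h 58 min + 9 h 7 min + 10 h 4 min = 59 h 47 min.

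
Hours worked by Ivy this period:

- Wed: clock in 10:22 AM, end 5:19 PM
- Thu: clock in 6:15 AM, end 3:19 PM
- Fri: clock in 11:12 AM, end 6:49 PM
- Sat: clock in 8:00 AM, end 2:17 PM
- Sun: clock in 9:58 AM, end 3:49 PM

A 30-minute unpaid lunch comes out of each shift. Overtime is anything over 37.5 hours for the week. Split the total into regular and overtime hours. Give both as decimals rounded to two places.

Wed: 10:22 AM–5:19 PM = 6 h 57 min; less 30 min break → 6 h 27 min
Thu: 6:15 AM–3:19 PM = 9 h 4 min; less 30 min break → 8 h 34 min
Fri: 11:12 AM–6:49 PM = 7 h 37 min; less 30 min break → 7 h 7 min
Sat: 8:00 AM–2:17 PM = 6 h 17 min; less 30 min break → 5 h 47 min
Sun: 9:58 AM–3:49 PM = 5 h 51 min; less 30 min break → 5 h 21 min
Total worked: 33 h 16 min = 33.27 h.
Threshold 37.5 h → overtime 0 h 0 min, regular 33 h 16 min.

Regular 33.27 hours, overtime 0.00 hours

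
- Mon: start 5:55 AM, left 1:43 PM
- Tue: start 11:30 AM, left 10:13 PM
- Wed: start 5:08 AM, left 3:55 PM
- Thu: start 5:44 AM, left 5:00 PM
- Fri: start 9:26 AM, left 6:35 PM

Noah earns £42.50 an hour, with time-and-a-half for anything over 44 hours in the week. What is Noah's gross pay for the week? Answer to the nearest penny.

£2234.44

Mon: 5:55 AM–1:43 PM = 7 h 48 min
Tue: 11:30 AM–10:13 PM = 10 h 43 min
Wed: 5:08 AM–3:55 PM = 10 h 47 min
Thu: 5:44 AM–5:00 PM = 11 h 16 min
Fri: 9:26 AM–6:35 PM = 9 h 9 min
Total worked: 49 h 43 min = 2983 min.
Regular 44 h 0 min = 2640 min at £42.50/h; overtime 5 h 43 min = 343 min at £63.75/h.
Pay = (2640 × £42.50 + 343 × £63.75) ÷ 60 = £2234.44.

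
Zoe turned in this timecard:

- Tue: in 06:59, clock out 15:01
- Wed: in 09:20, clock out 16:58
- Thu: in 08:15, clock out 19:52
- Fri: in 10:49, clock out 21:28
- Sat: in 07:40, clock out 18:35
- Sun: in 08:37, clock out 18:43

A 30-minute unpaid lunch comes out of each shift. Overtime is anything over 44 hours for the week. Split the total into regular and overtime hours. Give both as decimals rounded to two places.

Regular 44.00 hours, overtime 11.95 hours

Tue: 06:59–15:01 = 8 h 2 min; less 30 min break → 7 h 32 min
Wed: 09:20–16:58 = 7 h 38 min; less 30 min break → 7 h 8 min
Thu: 08:15–19:52 = 11 h 37 min; less 30 min break → 11 h 7 min
Fri: 10:49–21:28 = 10 h 39 min; less 30 min break → 10 h 9 min
Sat: 07:40–18:35 = 10 h 55 min; less 30 min break → 10 h 25 min
Sun: 08:37–18:43 = 10 h 6 min; less 30 min break → 9 h 36 min
Total worked: 55 h 57 min = 55.95 h.
Threshold 44 h → overtime 11 h 57 min, regular 44 h 0 min.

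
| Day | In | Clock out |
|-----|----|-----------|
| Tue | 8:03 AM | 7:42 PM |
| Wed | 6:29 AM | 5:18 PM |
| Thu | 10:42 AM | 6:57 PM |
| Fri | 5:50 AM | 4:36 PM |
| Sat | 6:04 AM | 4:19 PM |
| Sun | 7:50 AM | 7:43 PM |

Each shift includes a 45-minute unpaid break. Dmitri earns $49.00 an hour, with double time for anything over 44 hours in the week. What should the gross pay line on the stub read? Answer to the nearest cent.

$3637.43

Tue: 8:03 AM–7:42 PM = 11 h 39 min; less 45 min break → 10 h 54 min
Wed: 6:29 AM–5:18 PM = 10 h 49 min; less 45 min break → 10 h 4 min
Thu: 10:42 AM–6:57 PM = 8 h 15 min; less 45 min break → 7 h 30 min
Fri: 5:50 AM–4:36 PM = 10 h 46 min; less 45 min break → 10 h 1 min
Sat: 6:04 AM–4:19 PM = 10 h 15 min; less 45 min break → 9 h 30 min
Sun: 7:50 AM–7:43 PM = 11 h 53 min; less 45 min break → 11 h 8 min
Total worked: 59 h 7 min = 3547 min.
Regular 44 h 0 min = 2640 min at $49.00/h; overtime 15 h 7 min = 907 min at $98.00/h.
Pay = (2640 × $49.00 + 907 × $98.00) ÷ 60 = $3637.43.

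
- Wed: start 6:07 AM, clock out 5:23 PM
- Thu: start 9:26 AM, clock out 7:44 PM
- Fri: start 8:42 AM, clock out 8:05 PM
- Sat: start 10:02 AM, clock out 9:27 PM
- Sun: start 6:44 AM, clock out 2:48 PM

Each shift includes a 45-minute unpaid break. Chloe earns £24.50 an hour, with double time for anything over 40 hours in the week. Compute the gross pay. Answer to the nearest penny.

£1405.48

Wed: 6:07 AM–5:23 PM = 11 h 16 min; less 45 min break → 10 h 31 min
Thu: 9:26 AM–7:44 PM = 10 h 18 min; less 45 min break → 9 h 33 min
Fri: 8:42 AM–8:05 PM = 11 h 23 min; less 45 min break → 10 h 38 min
Sat: 10:02 AM–9:27 PM = 11 h 25 min; less 45 min break → 10 h 40 min
Sun: 6:44 AM–2:48 PM = 8 h 4 min; less 45 min break → 7 h 19 min
Total worked: 48 h 41 min = 2921 min.
Regular 40 h 0 min = 2400 min at £24.50/h; overtime 8 h 41 min = 521 min at £49.00/h.
Pay = (2400 × £24.50 + 521 × £49.00) ÷ 60 = £1405.48.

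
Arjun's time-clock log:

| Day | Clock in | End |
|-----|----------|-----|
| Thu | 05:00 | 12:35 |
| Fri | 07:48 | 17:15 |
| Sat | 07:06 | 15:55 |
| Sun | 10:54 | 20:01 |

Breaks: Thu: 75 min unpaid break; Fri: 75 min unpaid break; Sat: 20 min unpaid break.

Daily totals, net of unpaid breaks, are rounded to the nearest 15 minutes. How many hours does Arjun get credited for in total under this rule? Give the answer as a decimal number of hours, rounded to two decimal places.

Thu: 05:00–12:35 = 7 h 35 min − 75 min = 6 h 20 min → rounds to 6 h 15 min
Fri: 07:48–17:15 = 9 h 27 min − 75 min = 8 h 12 min → rounds to 8 h 15 min
Sat: 07:06–15:55 = 8 h 49 min − 20 min = 8 h 29 min → rounds to 8 h 30 min
Sun: 10:54–20:01 = 9 h 7 min → rounds to 9 h 0 min
Total credited: 32 h 0 min.

32.00 hours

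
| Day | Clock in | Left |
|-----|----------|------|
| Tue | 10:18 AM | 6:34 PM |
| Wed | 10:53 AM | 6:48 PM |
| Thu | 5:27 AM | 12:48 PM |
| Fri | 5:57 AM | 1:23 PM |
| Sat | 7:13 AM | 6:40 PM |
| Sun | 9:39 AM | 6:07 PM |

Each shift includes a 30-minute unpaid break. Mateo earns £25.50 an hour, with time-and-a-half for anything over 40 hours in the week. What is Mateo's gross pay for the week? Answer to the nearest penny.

£1321.54

Tue: 10:18 AM–6:34 PM = 8 h 16 min; less 30 min break → 7 h 46 min
Wed: 10:53 AM–6:48 PM = 7 h 55 min; less 30 min break → 7 h 25 min
Thu: 5:27 AM–12:48 PM = 7 h 21 min; less 30 min break → 6 h 51 min
Fri: 5:57 AM–1:23 PM = 7 h 26 min; less 30 min break → 6 h 56 min
Sat: 7:13 AM–6:40 PM = 11 h 27 min; less 30 min break → 10 h 57 min
Sun: 9:39 AM–6:07 PM = 8 h 28 min; less 30 min break → 7 h 58 min
Total worked: 47 h 53 min = 2873 min.
Regular 40 h 0 min = 2400 min at £25.50/h; overtime 7 h 53 min = 473 min at £38.25/h.
Pay = (2400 × £25.50 + 473 × £38.25) ÷ 60 = £1321.54.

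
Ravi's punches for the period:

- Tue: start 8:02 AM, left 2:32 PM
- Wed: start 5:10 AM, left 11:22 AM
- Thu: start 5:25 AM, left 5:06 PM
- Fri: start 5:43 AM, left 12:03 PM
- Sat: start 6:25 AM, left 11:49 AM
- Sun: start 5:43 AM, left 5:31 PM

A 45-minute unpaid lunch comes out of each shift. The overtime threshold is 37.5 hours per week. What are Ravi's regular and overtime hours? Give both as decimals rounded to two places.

Regular 37.50 hours, overtime 5.92 hours

Tue: 8:02 AM–2:32 PM = 6 h 30 min; less 45 min break → 5 h 45 min
Wed: 5:10 AM–11:22 AM = 6 h 12 min; less 45 min break → 5 h 27 min
Thu: 5:25 AM–5:06 PM = 11 h 41 min; less 45 min break → 10 h 56 min
Fri: 5:43 AM–12:03 PM = 6 h 20 min; less 45 min break → 5 h 35 min
Sat: 6:25 AM–11:49 AM = 5 h 24 min; less 45 min break → 4 h 39 min
Sun: 5:43 AM–5:31 PM = 11 h 48 min; less 45 min break → 11 h 3 min
Total worked: 43 h 25 min = 43.42 h.
Threshold 37.5 h → overtime 5 h 55 min, regular 37 h 30 min.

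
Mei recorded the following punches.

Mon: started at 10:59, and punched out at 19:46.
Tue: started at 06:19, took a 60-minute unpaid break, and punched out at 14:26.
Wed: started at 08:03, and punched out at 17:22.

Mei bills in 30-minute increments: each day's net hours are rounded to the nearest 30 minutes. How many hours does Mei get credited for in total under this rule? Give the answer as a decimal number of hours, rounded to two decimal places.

25.50 hours

Mon: 10:59–19:46 = 8 h 47 min → rounds to 9 h 0 min
Tue: 06:19–14:26 = 8 h 7 min − 60 min = 7 h 7 min → rounds to 7 h 0 min
Wed: 08:03–17:22 = 9 h 19 min → rounds to 9 h 30 min
Total credited: 25 h 30 min.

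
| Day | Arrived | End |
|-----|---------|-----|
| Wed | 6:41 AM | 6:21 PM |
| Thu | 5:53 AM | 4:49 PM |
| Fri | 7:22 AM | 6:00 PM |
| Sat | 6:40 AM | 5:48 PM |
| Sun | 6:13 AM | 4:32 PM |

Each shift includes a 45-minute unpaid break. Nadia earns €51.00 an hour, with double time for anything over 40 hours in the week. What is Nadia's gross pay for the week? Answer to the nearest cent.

Wed: 6:41 AM–6:21 PM = 11 h 40 min; less 45 min break → 10 h 55 min
Thu: 5:53 AM–4:49 PM = 10 h 56 min; less 45 min break → 10 h 11 min
Fri: 7:22 AM–6:00 PM = 10 h 38 min; less 45 min break → 9 h 53 min
Sat: 6:40 AM–5:48 PM = 11 h 8 min; less 45 min break → 10 h 23 min
Sun: 6:13 AM–4:32 PM = 10 h 19 min; less 45 min break → 9 h 34 min
Total worked: 50 h 56 min = 3056 min.
Regular 40 h 0 min = 2400 min at €51.00/h; overtime 10 h 56 min = 656 min at €102.00/h.
Pay = (2400 × €51.00 + 656 × €102.00) ÷ 60 = €3155.20.

€3155.20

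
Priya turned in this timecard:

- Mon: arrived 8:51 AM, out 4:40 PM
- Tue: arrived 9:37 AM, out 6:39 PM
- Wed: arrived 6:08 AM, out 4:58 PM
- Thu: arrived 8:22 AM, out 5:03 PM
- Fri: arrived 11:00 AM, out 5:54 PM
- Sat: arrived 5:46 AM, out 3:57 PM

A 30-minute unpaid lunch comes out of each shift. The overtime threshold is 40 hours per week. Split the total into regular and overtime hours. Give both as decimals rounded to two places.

Regular 40.00 hours, overtime 10.45 hours

Mon: 8:51 AM–4:40 PM = 7 h 49 min; less 30 min break → 7 h 19 min
Tue: 9:37 AM–6:39 PM = 9 h 2 min; less 30 min break → 8 h 32 min
Wed: 6:08 AM–4:58 PM = 10 h 50 min; less 30 min break → 10 h 20 min
Thu: 8:22 AM–5:03 PM = 8 h 41 min; less 30 min break → 8 h 11 min
Fri: 11:00 AM–5:54 PM = 6 h 54 min; less 30 min break → 6 h 24 min
Sat: 5:46 AM–3:57 PM = 10 h 11 min; less 30 min break → 9 h 41 min
Total worked: 50 h 27 min = 50.45 h.
Threshold 40 h → overtime 10 h 27 min, regular 40 h 0 min.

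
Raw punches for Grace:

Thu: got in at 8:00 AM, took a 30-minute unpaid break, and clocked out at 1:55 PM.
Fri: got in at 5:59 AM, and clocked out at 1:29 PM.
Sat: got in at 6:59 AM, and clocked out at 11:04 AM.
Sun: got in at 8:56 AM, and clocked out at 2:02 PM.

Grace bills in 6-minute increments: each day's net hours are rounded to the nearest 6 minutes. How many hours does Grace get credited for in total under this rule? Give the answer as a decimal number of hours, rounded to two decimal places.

22.10 hours

Thu: 8:00 AM–1:55 PM = 5 h 55 min − 30 min = 5 h 25 min → rounds to 5 h 24 min
Fri: 5:59 AM–1:29 PM = 7 h 30 min → rounds to 7 h 30 min
Sat: 6:59 AM–11:04 AM = 4 h 5 min → rounds to 4 h 6 min
Sun: 8:56 AM–2:02 PM = 5 h 6 min → rounds to 5 h 6 min
Total credited: 22 h 6 min.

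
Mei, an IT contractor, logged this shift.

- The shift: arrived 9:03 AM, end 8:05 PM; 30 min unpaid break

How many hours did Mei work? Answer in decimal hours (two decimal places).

The shift: 9:03 AM–8:05 PM = 11 h 2 min; less 30 min break → 10 h 32 min

10.53 hours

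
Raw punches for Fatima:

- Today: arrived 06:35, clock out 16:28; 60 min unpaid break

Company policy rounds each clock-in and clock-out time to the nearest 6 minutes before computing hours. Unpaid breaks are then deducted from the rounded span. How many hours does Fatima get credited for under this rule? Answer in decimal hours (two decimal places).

Today: in 06:35→06:36, out 16:28→16:30; 9 h 54 min − 60 min = 8 h 54 min

8.90 hours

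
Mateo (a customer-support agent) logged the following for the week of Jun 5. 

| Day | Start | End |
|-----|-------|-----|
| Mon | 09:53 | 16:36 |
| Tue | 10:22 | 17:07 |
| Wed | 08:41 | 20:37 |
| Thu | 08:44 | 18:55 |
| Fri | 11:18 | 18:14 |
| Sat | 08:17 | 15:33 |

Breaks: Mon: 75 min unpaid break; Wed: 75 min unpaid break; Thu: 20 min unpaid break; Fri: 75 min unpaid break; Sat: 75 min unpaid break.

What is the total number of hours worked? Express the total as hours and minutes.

44 h 27 min

Mon: 09:53–16:36 = 6 h 43 min; less 75 min break → 5 h 28 min
Tue: 10:22–17:07 = 6 h 45 min
Wed: 08:41–20:37 = 11 h 56 min; less 75 min break → 10 h 41 min
Thu: 08:44–18:55 = 10 h 11 min; less 20 min break → 9 h 51 min
Fri: 11:18–18:14 = 6 h 56 min; less 75 min break → 5 h 41 min
Sat: 08:17–15:33 = 7 h 16 min; less 75 min break → 6 h 1 min
Total: 5 h 28 min + 6 h 45 min + 10 h 41 min + 9 h 51 min + 5 h 41 min + 6 h 1 min = 44 h 27 min.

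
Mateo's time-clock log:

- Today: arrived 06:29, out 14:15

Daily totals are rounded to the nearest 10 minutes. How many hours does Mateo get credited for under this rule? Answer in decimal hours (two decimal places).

7.83 hours

Today: 06:29–14:15 = 7 h 46 min → rounds to 7 h 50 min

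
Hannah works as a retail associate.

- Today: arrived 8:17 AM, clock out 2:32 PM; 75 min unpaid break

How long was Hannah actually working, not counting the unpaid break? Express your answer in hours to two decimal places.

Today: 8:17 AM–2:32 PM = 6 h 15 min; less 75 min break → 5 h 0 min

5.00 hours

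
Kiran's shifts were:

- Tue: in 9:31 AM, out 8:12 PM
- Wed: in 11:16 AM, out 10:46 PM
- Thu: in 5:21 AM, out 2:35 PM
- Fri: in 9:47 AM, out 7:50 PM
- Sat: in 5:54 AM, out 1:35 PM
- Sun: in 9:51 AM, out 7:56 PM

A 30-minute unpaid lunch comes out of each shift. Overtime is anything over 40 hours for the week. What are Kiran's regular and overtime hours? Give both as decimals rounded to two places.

Regular 40.00 hours, overtime 16.23 hours

Tue: 9:31 AM–8:12 PM = 10 h 41 min; less 30 min break → 10 h 11 min
Wed: 11:16 AM–10:46 PM = 11 h 30 min; less 30 min break → 11 h 0 min
Thu: 5:21 AM–2:35 PM = 9 h 14 min; less 30 min break → 8 h 44 min
Fri: 9:47 AM–7:50 PM = 10 h 3 min; less 30 min break → 9 h 33 min
Sat: 5:54 AM–1:35 PM = 7 h 41 min; less 30 min break → 7 h 11 min
Sun: 9:51 AM–7:56 PM = 10 h 5 min; less 30 min break → 9 h 35 min
Total worked: 56 h 14 min = 56.23 h.
Threshold 40 h → overtime 16 h 14 min, regular 40 h 0 min.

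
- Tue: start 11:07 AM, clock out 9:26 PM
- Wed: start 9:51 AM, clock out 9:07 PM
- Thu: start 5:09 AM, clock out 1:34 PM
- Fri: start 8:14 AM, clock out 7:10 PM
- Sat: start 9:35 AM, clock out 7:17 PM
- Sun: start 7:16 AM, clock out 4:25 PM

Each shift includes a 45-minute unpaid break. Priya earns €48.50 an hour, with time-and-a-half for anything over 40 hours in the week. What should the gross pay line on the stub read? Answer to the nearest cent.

Tue: 11:07 AM–9:26 PM = 10 h 19 min; less 45 min break → 9 h 34 min
Wed: 9:51 AM–9:07 PM = 11 h 16 min; less 45 min break → 10 h 31 min
Thu: 5:09 AM–1:34 PM = 8 h 25 min; less 45 min break → 7 h 40 min
Fri: 8:14 AM–7:10 PM = 10 h 56 min; less 45 min break → 10 h 11 min
Sat: 9:35 AM–7:17 PM = 9 h 42 min; less 45 min break → 8 h 57 min
Sun: 7:16 AM–4:25 PM = 9 h 9 min; less 45 min break → 8 h 24 min
Total worked: 55 h 17 min = 3317 min.
Regular 40 h 0 min = 2400 min at €48.50/h; overtime 15 h 17 min = 917 min at €72.75/h.
Pay = (2400 × €48.50 + 917 × €72.75) ÷ 60 = €3051.86.

€3051.86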